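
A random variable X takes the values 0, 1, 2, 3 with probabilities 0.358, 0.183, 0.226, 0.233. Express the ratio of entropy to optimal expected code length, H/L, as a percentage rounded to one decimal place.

97.7%

Entropy H = −Σ p log₂ p ≈ 1.9535 bits.
Huffman merges: 183/1000+113/500→409/1000; 233/1000+179/500→591/1000; 409/1000+591/1000→1. L = 2 ≈ 2.0000.
Efficiency = H/L = 1.9535/2.0000 = 97.7%.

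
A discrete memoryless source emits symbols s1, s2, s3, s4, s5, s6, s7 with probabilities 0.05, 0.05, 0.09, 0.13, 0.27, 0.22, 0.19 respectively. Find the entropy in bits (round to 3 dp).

2.573 bits

H = −Σ pᵢ log₂ pᵢ.
−0.05·log₂(0.05) = 0.2161
−0.05·log₂(0.05) = 0.2161
−0.09·log₂(0.09) = 0.3127
−0.13·log₂(0.13) = 0.3826
−0.27·log₂(0.27) = 0.5100
−0.22·log₂(0.22) = 0.4806
−0.19·log₂(0.19) = 0.4552
Sum ≈ 2.5733 → 2.573 bits.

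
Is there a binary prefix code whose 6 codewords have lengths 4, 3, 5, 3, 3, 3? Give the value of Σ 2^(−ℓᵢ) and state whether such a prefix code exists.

With common denominator 2^5 = 32: Σ 2^(−ℓᵢ) = 2/32 + 4/32 + 1/32 + 4/32 + 4/32 + 4/32 = 19/32 = 0.59375.
Kraft's inequality requires Σ ≤ 1; here Σ = 0.59375 ≤ 1, so such a prefix code exists.

0.59375; yes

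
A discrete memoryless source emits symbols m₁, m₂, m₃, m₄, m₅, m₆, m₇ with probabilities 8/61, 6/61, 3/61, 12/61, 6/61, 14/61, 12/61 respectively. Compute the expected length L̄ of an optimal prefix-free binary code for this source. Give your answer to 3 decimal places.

2.721 bits/symbol

Repeatedly combine the two least-probable nodes; the expected code length is the sum of the merged weights.
merge 3/61 + 6/61 → 9/61
merge 6/61 + 8/61 → 14/61
merge 9/61 + 12/61 → 21/61
merge 12/61 + 14/61 → 26/61
merge 14/61 + 21/61 → 35/61
merge 26/61 + 35/61 → 1
L = 9/61 + 14/61 + 21/61 + 26/61 + 35/61 + 1 = 166/61 ≈ 2.721 bits/symbol.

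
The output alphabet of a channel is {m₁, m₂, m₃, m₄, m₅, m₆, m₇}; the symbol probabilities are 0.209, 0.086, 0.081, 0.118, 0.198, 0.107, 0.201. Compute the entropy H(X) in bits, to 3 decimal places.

2.707 bits

H = −Σ pᵢ log₂ pᵢ.
−0.209·log₂(0.209) = 0.4720
−0.086·log₂(0.086) = 0.3044
−0.081·log₂(0.081) = 0.2937
−0.118·log₂(0.118) = 0.3638
−0.198·log₂(0.198) = 0.4626
−0.107·log₂(0.107) = 0.3450
−0.201·log₂(0.201) = 0.4653
Sum ≈ 2.7068 → 2.707 bits.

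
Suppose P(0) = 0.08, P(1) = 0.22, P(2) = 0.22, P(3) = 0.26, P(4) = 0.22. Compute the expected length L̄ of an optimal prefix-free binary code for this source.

Repeatedly combine the two least-probable nodes; the expected code length is the sum of the merged weights.
merge 2/25 + 11/50 → 3/10
merge 11/50 + 11/50 → 11/25
merge 13/50 + 3/10 → 14/25
merge 11/25 + 14/25 → 1
L = 3/10 + 11/25 + 14/25 + 1 = 23/10 = 2.3 bits/symbol.

2.3 bits/symbol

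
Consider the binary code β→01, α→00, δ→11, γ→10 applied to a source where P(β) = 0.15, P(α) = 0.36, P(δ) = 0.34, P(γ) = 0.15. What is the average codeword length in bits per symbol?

L̄ = Σ pᵢ·ℓᵢ = 0.15·2 + 0.36·2 + 0.34·2 + 0.15·2 = 2 bits/symbol.

2 bits/symbol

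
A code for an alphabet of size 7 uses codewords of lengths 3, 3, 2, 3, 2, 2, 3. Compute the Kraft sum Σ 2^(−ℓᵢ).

1.25

With common denominator 2^3 = 8: Σ 2^(−ℓᵢ) = 1/8 + 1/8 + 2/8 + 1/8 + 2/8 + 2/8 + 1/8 = 10/8 = 1.25.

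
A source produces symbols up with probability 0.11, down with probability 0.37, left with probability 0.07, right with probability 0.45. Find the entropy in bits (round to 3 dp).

1.668 bits

H = −Σ pᵢ log₂ pᵢ.
−0.11·log₂(0.11) = 0.3503
−0.37·log₂(0.37) = 0.5307
−0.07·log₂(0.07) = 0.2686
−0.45·log₂(0.45) = 0.5184
Sum ≈ 1.6680 → 1.668 bits.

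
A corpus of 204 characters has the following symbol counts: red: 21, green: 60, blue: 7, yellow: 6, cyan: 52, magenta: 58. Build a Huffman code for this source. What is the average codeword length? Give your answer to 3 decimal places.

2.230 bits/symbol

Probabilities are the counts divided by 204.
Repeatedly combine the two least-probable nodes; the expected code length is the sum of the merged weights.
merge 1/34 + 7/204 → 13/204
merge 13/204 + 7/68 → 1/6
merge 1/6 + 13/51 → 43/102
merge 29/102 + 5/17 → 59/102
merge 43/102 + 59/102 → 1
L = 13/204 + 1/6 + 43/102 + 59/102 + 1 = 455/204 ≈ 2.230 bits/symbol.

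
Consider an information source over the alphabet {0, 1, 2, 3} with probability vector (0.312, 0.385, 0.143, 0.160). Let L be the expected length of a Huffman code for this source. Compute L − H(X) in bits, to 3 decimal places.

Entropy H = −Σ p log₂ p ≈ 1.8787 bits.
Huffman merges: 143/1000+4/25→303/1000; 303/1000+39/125→123/200; 77/200+123/200→1. L = 959/500 ≈ 1.9180.
L − H = 1.9180 − 1.8787 = 0.039 bits.

0.039 bits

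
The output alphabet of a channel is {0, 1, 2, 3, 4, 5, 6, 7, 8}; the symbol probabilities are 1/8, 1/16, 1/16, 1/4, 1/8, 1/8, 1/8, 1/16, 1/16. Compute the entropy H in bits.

Each probability is a power of 1/2, so log₂(1/p) is an integer.
H = Σ p·log₂(1/p) = 1/8·3 + 1/16·4 + 1/16·4 + 1/4·2 + 1/8·3 + 1/8·3 + 1/8·3 + 1/16·4 + 1/16·4 = 3 bits.

3 bits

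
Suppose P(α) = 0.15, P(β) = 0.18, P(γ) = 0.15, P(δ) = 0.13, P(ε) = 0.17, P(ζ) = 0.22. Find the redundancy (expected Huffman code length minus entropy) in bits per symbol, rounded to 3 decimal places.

0.036 bits

Entropy H = −Σ p log₂ p ≈ 2.5642 bits.
Huffman merges: 13/100+3/20→7/25; 3/20+17/100→8/25; 9/50+11/50→2/5; 7/25+8/25→3/5; 2/5+3/5→1. L = 13/5 ≈ 2.6000.
L − H = 2.6000 − 2.5642 = 0.036 bits.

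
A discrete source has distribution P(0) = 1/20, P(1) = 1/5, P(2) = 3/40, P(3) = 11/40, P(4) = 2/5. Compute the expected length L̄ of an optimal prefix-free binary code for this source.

2.05 bits/symbol

Repeatedly combine the two least-probable nodes; the expected code length is the sum of the merged weights.
merge 1/20 + 3/40 → 1/8
merge 1/8 + 1/5 → 13/40
merge 11/40 + 13/40 → 3/5
merge 2/5 + 3/5 → 1
L = 1/8 + 13/40 + 3/5 + 1 = 41/20 = 2.05 bits/symbol.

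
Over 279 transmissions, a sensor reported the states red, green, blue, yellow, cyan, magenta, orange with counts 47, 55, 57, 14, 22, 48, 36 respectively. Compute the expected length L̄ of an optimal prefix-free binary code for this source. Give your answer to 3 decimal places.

2.728 bits/symbol

Probabilities are the counts divided by 279.
Repeatedly combine the two least-probable nodes; the expected code length is the sum of the merged weights.
merge 14/279 + 22/279 → 4/31
merge 4/31 + 4/31 → 8/31
merge 47/279 + 16/93 → 95/279
merge 55/279 + 19/93 → 112/279
merge 8/31 + 95/279 → 167/279
merge 112/279 + 167/279 → 1
L = 4/31 + 8/31 + 95/279 + 112/279 + 167/279 + 1 = 761/279 ≈ 2.728 bits/symbol.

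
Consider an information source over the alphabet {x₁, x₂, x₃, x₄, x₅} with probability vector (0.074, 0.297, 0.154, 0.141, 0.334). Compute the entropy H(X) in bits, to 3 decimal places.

H = −Σ pᵢ log₂ pᵢ.
−0.074·log₂(0.074) = 0.2780
−0.297·log₂(0.297) = 0.5202
−0.154·log₂(0.154) = 0.4156
−0.141·log₂(0.141) = 0.3985
−0.334·log₂(0.334) = 0.5284
Sum ≈ 2.1407 → 2.141 bits.

2.141 bits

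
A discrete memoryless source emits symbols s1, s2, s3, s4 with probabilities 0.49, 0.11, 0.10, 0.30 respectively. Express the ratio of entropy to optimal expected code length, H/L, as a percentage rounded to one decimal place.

Entropy H = −Σ p log₂ p ≈ 1.7079 bits.
Huffman merges: 1/10+11/100→21/100; 21/100+3/10→51/100; 49/100+51/100→1. L = 43/25 ≈ 1.7200.
Efficiency = H/L = 1.7079/1.7200 = 99.3%.

99.3%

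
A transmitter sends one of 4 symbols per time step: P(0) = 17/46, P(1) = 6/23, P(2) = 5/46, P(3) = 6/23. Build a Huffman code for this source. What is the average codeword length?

2 bits/symbol

Repeatedly combine the two least-probable nodes; the expected code length is the sum of the merged weights.
merge 5/46 + 6/23 → 17/46
merge 6/23 + 17/46 → 29/46
merge 17/46 + 29/46 → 1
L = 17/46 + 29/46 + 1 = 2 bits/symbol.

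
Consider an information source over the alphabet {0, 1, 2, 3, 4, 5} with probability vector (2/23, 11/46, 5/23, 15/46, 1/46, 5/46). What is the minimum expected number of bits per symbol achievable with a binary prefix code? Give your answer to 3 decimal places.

Repeatedly combine the two least-probable nodes; the expected code length is the sum of the merged weights.
merge 1/46 + 2/23 → 5/46
merge 5/46 + 5/46 → 5/23
merge 5/23 + 5/23 → 10/23
merge 11/46 + 15/46 → 13/23
merge 10/23 + 13/23 → 1
L = 5/46 + 5/23 + 10/23 + 13/23 + 1 = 107/46 ≈ 2.326 bits/symbol.

2.326 bits/symbol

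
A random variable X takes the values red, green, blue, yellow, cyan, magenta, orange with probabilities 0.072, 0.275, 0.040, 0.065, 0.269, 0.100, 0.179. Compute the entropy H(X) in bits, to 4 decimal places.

H = −Σ pᵢ log₂ pᵢ.
−0.072·log₂(0.072) = 0.2733
−0.275·log₂(0.275) = 0.5122
−0.040·log₂(0.040) = 0.1858
−0.065·log₂(0.065) = 0.2563
−0.269·log₂(0.269) = 0.5096
−0.100·log₂(0.100) = 0.3322
−0.179·log₂(0.179) = 0.4443
Sum ≈ 2.5136 → 2.5136 bits.

2.5136 bits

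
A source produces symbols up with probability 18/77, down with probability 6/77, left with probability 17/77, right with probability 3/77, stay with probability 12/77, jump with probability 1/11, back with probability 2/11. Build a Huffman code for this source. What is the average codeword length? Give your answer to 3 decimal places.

Repeatedly combine the two least-probable nodes; the expected code length is the sum of the merged weights.
merge 3/77 + 6/77 → 9/77
merge 1/11 + 9/77 → 16/77
merge 12/77 + 2/11 → 26/77
merge 16/77 + 17/77 → 3/7
merge 18/77 + 26/77 → 4/7
merge 3/7 + 4/7 → 1
L = 9/77 + 16/77 + 26/77 + 3/7 + 4/7 + 1 = 205/77 ≈ 2.662 bits/symbol.

2.662 bits/symbol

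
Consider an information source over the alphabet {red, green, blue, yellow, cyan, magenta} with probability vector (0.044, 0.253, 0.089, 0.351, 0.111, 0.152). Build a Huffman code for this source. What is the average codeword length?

2.377 bits/symbol

Repeatedly combine the two least-probable nodes; the expected code length is the sum of the merged weights.
merge 11/250 + 89/1000 → 133/1000
merge 111/1000 + 133/1000 → 61/250
merge 19/125 + 61/250 → 99/250
merge 253/1000 + 351/1000 → 151/250
merge 99/250 + 151/250 → 1
L = 133/1000 + 61/250 + 99/250 + 151/250 + 1 = 2377/1000 = 2.377 bits/symbol.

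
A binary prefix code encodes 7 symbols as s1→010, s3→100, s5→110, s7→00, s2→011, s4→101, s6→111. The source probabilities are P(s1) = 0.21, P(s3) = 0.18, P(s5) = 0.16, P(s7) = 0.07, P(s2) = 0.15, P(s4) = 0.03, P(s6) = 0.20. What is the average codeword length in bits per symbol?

L̄ = Σ pᵢ·ℓᵢ = 0.21·3 + 0.18·3 + 0.16·3 + 0.07·2 + 0.15·3 + 0.03·3 + 0.20·3 = 2.93 bits/symbol.

2.93 bits/symbol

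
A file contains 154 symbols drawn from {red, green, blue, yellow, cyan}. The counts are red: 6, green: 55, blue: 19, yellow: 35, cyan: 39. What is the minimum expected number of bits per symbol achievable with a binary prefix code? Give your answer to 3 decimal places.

Probabilities are the counts divided by 154.
Repeatedly combine the two least-probable nodes; the expected code length is the sum of the merged weights.
merge 3/77 + 19/154 → 25/154
merge 25/154 + 5/22 → 30/77
merge 39/154 + 5/14 → 47/77
merge 30/77 + 47/77 → 1
L = 25/154 + 30/77 + 47/77 + 1 = 333/154 ≈ 2.162 bits/symbol.

2.162 bits/symbol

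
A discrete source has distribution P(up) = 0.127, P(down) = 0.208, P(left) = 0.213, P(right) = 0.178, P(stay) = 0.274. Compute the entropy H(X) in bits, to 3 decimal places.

2.279 bits

H = −Σ pᵢ log₂ pᵢ.
−0.127·log₂(0.127) = 0.3781
−0.208·log₂(0.208) = 0.4712
−0.213·log₂(0.213) = 0.4752
−0.178·log₂(0.178) = 0.4432
−0.274·log₂(0.274) = 0.5118
Sum ≈ 2.2795 → 2.279 bits.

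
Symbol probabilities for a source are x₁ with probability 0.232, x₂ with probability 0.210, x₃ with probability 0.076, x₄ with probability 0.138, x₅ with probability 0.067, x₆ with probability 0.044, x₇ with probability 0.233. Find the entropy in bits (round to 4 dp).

2.5879 bits

H = −Σ pᵢ log₂ pᵢ.
−0.232·log₂(0.232) = 0.4890
−0.210·log₂(0.210) = 0.4728
−0.076·log₂(0.076) = 0.2826
−0.138·log₂(0.138) = 0.3943
−0.067·log₂(0.067) = 0.2613
−0.044·log₂(0.044) = 0.1983
−0.233·log₂(0.233) = 0.4897
Sum ≈ 2.5879 → 2.5879 bits.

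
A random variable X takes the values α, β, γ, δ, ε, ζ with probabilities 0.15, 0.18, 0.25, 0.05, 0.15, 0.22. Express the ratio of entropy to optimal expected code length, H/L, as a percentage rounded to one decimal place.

Entropy H = −Σ p log₂ p ≈ 2.4631 bits.
Huffman merges: 1/20+3/20→1/5; 3/20+9/50→33/100; 1/5+11/50→21/50; 1/4+33/100→29/50; 21/50+29/50→1. L = 253/100 ≈ 2.5300.
Efficiency = H/L = 2.4631/2.5300 = 97.4%.

97.4%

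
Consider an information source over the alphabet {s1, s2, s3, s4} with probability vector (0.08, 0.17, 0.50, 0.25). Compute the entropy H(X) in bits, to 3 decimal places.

1.726 bits

H = −Σ pᵢ log₂ pᵢ.
−0.08·log₂(0.08) = 0.2915
−0.17·log₂(0.17) = 0.4346
−0.50·log₂(0.50) = 0.5000
−0.25·log₂(0.25) = 0.5000
Sum ≈ 1.7261 → 1.726 bits.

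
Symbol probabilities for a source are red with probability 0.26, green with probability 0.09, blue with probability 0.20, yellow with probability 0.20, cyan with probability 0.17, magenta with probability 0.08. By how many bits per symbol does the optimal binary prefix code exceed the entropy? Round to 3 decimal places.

0.037 bits

Entropy H = −Σ p log₂ p ≈ 2.4728 bits.
Huffman merges: 2/25+9/100→17/100; 17/100+17/100→17/50; 1/5+1/5→2/5; 13/50+17/50→3/5; 2/5+3/5→1. L = 251/100 ≈ 2.5100.
L − H = 2.5100 − 2.4728 = 0.037 bits.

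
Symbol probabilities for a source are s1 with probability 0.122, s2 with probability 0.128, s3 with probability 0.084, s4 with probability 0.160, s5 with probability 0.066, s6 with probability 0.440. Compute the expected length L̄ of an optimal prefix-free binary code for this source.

Repeatedly combine the two least-probable nodes; the expected code length is the sum of the merged weights.
merge 33/500 + 21/250 → 3/20
merge 61/500 + 16/125 → 1/4
merge 3/20 + 4/25 → 31/100
merge 1/4 + 31/100 → 14/25
merge 11/25 + 14/25 → 1
L = 3/20 + 1/4 + 31/100 + 14/25 + 1 = 227/100 = 2.27 bits/symbol.

2.27 bits/symbol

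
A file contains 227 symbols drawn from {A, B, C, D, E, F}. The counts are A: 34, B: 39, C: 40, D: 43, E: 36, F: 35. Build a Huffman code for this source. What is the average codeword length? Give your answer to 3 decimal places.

2.634 bits/symbol

Probabilities are the counts divided by 227.
Repeatedly combine the two least-probable nodes; the expected code length is the sum of the merged weights.
merge 34/227 + 35/227 → 69/227
merge 36/227 + 39/227 → 75/227
merge 40/227 + 43/227 → 83/227
merge 69/227 + 75/227 → 144/227
merge 83/227 + 144/227 → 1
L = 69/227 + 75/227 + 83/227 + 144/227 + 1 = 598/227 ≈ 2.634 bits/symbol.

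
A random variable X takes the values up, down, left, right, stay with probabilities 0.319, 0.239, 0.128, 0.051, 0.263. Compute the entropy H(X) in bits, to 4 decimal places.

2.1247 bits

H = −Σ pᵢ log₂ pᵢ.
−0.319·log₂(0.319) = 0.5258
−0.239·log₂(0.239) = 0.4935
−0.128·log₂(0.128) = 0.3796
−0.051·log₂(0.051) = 0.2190
−0.263·log₂(0.263) = 0.5068
Sum ≈ 2.1247 → 2.1247 bits.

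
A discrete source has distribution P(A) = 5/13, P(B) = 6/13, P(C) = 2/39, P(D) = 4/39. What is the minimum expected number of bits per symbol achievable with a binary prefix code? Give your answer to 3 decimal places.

Repeatedly combine the two least-probable nodes; the expected code length is the sum of the merged weights.
merge 2/39 + 4/39 → 2/13
merge 2/13 + 5/13 → 7/13
merge 6/13 + 7/13 → 1
L = 2/13 + 7/13 + 1 = 22/13 ≈ 1.692 bits/symbol.

1.692 bits/symbol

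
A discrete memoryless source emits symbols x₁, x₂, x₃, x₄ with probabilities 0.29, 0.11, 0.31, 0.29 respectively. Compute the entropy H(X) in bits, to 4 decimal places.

H = −Σ pᵢ log₂ pᵢ.
−0.29·log₂(0.29) = 0.5179
−0.11·log₂(0.11) = 0.3503
−0.31·log₂(0.31) = 0.5238
−0.29·log₂(0.29) = 0.5179
Sum ≈ 1.9099 → 1.9099 bits.

1.9099 bits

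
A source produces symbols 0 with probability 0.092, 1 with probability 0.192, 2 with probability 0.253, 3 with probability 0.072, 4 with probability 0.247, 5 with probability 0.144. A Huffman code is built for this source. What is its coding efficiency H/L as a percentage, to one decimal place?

Entropy H = −Σ p log₂ p ≈ 2.4497 bits.
Huffman merges: 9/125+23/250→41/250; 18/125+41/250→77/250; 24/125+247/1000→439/1000; 253/1000+77/250→561/1000; 439/1000+561/1000→1. L = 309/125 ≈ 2.4720.
Efficiency = H/L = 2.4497/2.4720 = 99.1%.

99.1%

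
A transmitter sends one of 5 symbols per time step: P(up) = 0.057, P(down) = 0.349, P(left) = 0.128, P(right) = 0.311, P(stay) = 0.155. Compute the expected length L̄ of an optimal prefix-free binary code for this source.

Repeatedly combine the two least-probable nodes; the expected code length is the sum of the merged weights.
merge 57/1000 + 16/125 → 37/200
merge 31/200 + 37/200 → 17/50
merge 311/1000 + 17/50 → 651/1000
merge 349/1000 + 651/1000 → 1
L = 37/200 + 17/50 + 651/1000 + 1 = 272/125 = 2.176 bits/symbol.

2.176 bits/symbol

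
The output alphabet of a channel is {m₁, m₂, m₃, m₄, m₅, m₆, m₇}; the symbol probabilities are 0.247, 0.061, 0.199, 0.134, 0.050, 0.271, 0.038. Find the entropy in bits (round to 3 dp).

H = −Σ pᵢ log₂ pᵢ.
−0.247·log₂(0.247) = 0.4983
−0.061·log₂(0.061) = 0.2461
−0.199·log₂(0.199) = 0.4635
−0.134·log₂(0.134) = 0.3886
−0.050·log₂(0.050) = 0.2161
−0.271·log₂(0.271) = 0.5105
−0.038·log₂(0.038) = 0.1793
Sum ≈ 2.5023 → 2.502 bits.

2.502 bits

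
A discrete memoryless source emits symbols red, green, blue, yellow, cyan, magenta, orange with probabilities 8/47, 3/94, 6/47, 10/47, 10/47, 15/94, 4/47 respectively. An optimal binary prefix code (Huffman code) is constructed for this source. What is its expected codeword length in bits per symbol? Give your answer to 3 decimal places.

2.691 bits/symbol

Repeatedly combine the two least-probable nodes; the expected code length is the sum of the merged weights.
merge 3/94 + 4/47 → 11/94
merge 11/94 + 6/47 → 23/94
merge 15/94 + 8/47 → 31/94
merge 10/47 + 10/47 → 20/47
merge 23/94 + 31/94 → 27/47
merge 20/47 + 27/47 → 1
L = 11/94 + 23/94 + 31/94 + 20/47 + 27/47 + 1 = 253/94 ≈ 2.691 bits/symbol.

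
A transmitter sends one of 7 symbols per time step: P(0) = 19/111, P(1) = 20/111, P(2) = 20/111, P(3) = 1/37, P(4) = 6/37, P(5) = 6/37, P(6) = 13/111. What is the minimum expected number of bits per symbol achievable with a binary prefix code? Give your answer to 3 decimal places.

Repeatedly combine the two least-probable nodes; the expected code length is the sum of the merged weights.
merge 1/37 + 13/111 → 16/111
merge 16/111 + 6/37 → 34/111
merge 6/37 + 19/111 → 1/3
merge 20/111 + 20/111 → 40/111
merge 34/111 + 1/3 → 71/111
merge 40/111 + 71/111 → 1
L = 16/111 + 34/111 + 1/3 + 40/111 + 71/111 + 1 = 103/37 ≈ 2.784 bits/symbol.

2.784 bits/symbol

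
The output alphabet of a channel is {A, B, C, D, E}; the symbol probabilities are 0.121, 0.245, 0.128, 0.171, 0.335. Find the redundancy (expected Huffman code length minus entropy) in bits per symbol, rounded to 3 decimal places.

Entropy H = −Σ p log₂ p ≈ 2.2097 bits.
Huffman merges: 121/1000+16/125→249/1000; 171/1000+49/200→52/125; 249/1000+67/200→73/125; 52/125+73/125→1. L = 2249/1000 ≈ 2.2490.
L − H = 2.2490 − 2.2097 = 0.039 bits.

0.039 bits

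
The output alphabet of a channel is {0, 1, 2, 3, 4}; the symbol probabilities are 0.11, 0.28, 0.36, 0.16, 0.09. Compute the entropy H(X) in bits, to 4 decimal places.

H = −Σ pᵢ log₂ pᵢ.
−0.11·log₂(0.11) = 0.3503
−0.28·log₂(0.28) = 0.5142
−0.36·log₂(0.36) = 0.5306
−0.16·log₂(0.16) = 0.4230
−0.09·log₂(0.09) = 0.3127
Sum ≈ 2.1308 → 2.1308 bits.

2.1308 bits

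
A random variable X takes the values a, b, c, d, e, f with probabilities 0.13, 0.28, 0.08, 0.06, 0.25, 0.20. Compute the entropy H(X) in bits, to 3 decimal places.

2.396 bits

H = −Σ pᵢ log₂ pᵢ.
−0.13·log₂(0.13) = 0.3826
−0.28·log₂(0.28) = 0.5142
−0.08·log₂(0.08) = 0.2915
−0.06·log₂(0.06) = 0.2435
−0.25·log₂(0.25) = 0.5000
−0.20·log₂(0.20) = 0.4644
Sum ≈ 2.3963 → 2.396 bits.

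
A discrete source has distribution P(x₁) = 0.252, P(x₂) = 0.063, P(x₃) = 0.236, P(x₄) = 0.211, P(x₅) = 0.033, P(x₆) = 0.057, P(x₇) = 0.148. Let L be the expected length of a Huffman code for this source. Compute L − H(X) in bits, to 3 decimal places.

Entropy H = −Σ p log₂ p ≈ 2.5235 bits.
Huffman merges: 33/1000+57/1000→9/100; 63/1000+9/100→153/1000; 37/250+153/1000→301/1000; 211/1000+59/250→447/1000; 63/250+301/1000→553/1000; 447/1000+553/1000→1. L = 318/125 ≈ 2.5440.
L − H = 2.5440 − 2.5235 = 0.020 bits.

0.020 bits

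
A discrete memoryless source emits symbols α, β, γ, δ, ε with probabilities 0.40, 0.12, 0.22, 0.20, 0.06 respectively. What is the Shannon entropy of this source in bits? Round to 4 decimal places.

2.0843 bits

H = −Σ pᵢ log₂ pᵢ.
−0.40·log₂(0.40) = 0.5288
−0.12·log₂(0.12) = 0.3671
−0.22·log₂(0.22) = 0.4806
−0.20·log₂(0.20) = 0.4644
−0.06·log₂(0.06) = 0.2435
Sum ≈ 2.0843 → 2.0843 bits.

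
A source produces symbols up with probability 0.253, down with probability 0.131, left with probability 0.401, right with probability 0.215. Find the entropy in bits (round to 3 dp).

H = −Σ pᵢ log₂ pᵢ.
−0.253·log₂(0.253) = 0.5016
−0.131·log₂(0.131) = 0.3841
−0.401·log₂(0.401) = 0.5286
−0.215·log₂(0.215) = 0.4768
Sum ≈ 1.8912 → 1.891 bits.

1.891 bits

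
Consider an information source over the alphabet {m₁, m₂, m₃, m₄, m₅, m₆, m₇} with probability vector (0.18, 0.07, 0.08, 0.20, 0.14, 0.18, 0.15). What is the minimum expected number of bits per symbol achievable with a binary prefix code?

Repeatedly combine the two least-probable nodes; the expected code length is the sum of the merged weights.
merge 7/100 + 2/25 → 3/20
merge 7/50 + 3/20 → 29/100
merge 3/20 + 9/50 → 33/100
merge 9/50 + 1/5 → 19/50
merge 29/100 + 33/100 → 31/50
merge 19/50 + 31/50 → 1
L = 3/20 + 29/100 + 33/100 + 19/50 + 31/50 + 1 = 277/100 = 2.77 bits/symbol.

2.77 bits/symbol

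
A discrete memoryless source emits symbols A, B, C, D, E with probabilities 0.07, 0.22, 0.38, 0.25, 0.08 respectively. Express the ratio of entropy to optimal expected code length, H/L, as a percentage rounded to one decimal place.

96.8%

Entropy H = −Σ p log₂ p ≈ 2.0711 bits.
Huffman merges: 7/100+2/25→3/20; 3/20+11/50→37/100; 1/4+37/100→31/50; 19/50+31/50→1. L = 107/50 ≈ 2.1400.
Efficiency = H/L = 2.0711/2.1400 = 96.8%.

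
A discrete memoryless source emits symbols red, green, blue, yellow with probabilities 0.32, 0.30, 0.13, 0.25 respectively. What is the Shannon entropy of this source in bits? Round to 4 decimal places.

1.9298 bits

H = −Σ pᵢ log₂ pᵢ.
−0.32·log₂(0.32) = 0.5260
−0.30·log₂(0.30) = 0.5211
−0.13·log₂(0.13) = 0.3826
−0.25·log₂(0.25) = 0.5000
Sum ≈ 1.9298 → 1.9298 bits.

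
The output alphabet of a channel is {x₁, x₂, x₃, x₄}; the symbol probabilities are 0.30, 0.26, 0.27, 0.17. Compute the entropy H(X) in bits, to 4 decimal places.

H = −Σ pᵢ log₂ pᵢ.
−0.30·log₂(0.30) = 0.5211
−0.26·log₂(0.26) = 0.5053
−0.27·log₂(0.27) = 0.5100
−0.17·log₂(0.17) = 0.4346
Sum ≈ 1.9710 → 1.9710 bits.

1.9710 bits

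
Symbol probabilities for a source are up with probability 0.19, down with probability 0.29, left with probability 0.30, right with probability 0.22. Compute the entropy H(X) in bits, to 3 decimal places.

1.975 bits

H = −Σ pᵢ log₂ pᵢ.
−0.19·log₂(0.19) = 0.4552
−0.29·log₂(0.29) = 0.5179
−0.30·log₂(0.30) = 0.5211
−0.22·log₂(0.22) = 0.4806
Sum ≈ 1.9748 → 1.975 bits.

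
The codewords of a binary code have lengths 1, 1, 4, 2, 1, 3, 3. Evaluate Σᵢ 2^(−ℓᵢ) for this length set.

With common denominator 2^4 = 16: Σ 2^(−ℓᵢ) = 8/16 + 8/16 + 1/16 + 4/16 + 8/16 + 2/16 + 2/16 = 33/16 = 2.0625.

2.0625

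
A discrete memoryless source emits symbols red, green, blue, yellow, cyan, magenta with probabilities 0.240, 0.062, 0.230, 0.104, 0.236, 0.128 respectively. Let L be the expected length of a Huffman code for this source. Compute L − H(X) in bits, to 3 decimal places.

Entropy H = −Σ p log₂ p ≈ 2.4414 bits.
Huffman merges: 31/500+13/125→83/500; 16/125+83/500→147/500; 23/100+59/250→233/500; 6/25+147/500→267/500; 233/500+267/500→1. L = 123/50 ≈ 2.4600.
L − H = 2.4600 − 2.4414 = 0.019 bits.

0.019 bits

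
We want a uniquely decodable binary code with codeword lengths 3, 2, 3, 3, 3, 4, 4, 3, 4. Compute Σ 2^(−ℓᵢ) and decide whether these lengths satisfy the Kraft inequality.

1.0625; no

With common denominator 2^4 = 16: Σ 2^(−ℓᵢ) = 2/16 + 4/16 + 2/16 + 2/16 + 2/16 + 1/16 + 1/16 + 2/16 + 1/16 = 17/16 = 1.0625.
Kraft's inequality requires Σ ≤ 1; here Σ = 1.0625 > 1, so no such prefix code exists.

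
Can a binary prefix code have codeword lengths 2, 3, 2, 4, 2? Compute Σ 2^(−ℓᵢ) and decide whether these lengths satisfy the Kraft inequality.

With common denominator 2^4 = 16: Σ 2^(−ℓᵢ) = 4/16 + 2/16 + 4/16 + 1/16 + 4/16 = 15/16 = 0.9375.
Kraft's inequality requires Σ ≤ 1; here Σ = 0.9375 ≤ 1, so such a prefix code exists.

0.9375; yes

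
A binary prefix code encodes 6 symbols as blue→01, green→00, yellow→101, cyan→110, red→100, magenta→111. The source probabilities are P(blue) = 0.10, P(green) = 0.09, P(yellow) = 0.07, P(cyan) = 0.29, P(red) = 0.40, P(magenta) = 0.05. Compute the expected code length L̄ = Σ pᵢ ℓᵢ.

2.81 bits/symbol

L̄ = Σ pᵢ·ℓᵢ = 0.10·2 + 0.09·2 + 0.07·3 + 0.29·3 + 0.40·3 + 0.05·3 = 2.81 bits/symbol.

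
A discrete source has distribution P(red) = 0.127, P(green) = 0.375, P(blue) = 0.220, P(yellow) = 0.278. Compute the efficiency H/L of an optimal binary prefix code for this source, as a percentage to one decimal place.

96.5%

Entropy H = −Σ p log₂ p ≈ 1.9027 bits.
Huffman merges: 127/1000+11/50→347/1000; 139/500+347/1000→5/8; 3/8+5/8→1. L = 493/250 ≈ 1.9720.
Efficiency = H/L = 1.9027/1.9720 = 96.5%.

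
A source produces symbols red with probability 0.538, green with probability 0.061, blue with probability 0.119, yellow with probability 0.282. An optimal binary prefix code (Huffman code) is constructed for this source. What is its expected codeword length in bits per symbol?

Repeatedly combine the two least-probable nodes; the expected code length is the sum of the merged weights.
merge 61/1000 + 119/1000 → 9/50
merge 9/50 + 141/500 → 231/500
merge 231/500 + 269/500 → 1
L = 9/50 + 231/500 + 1 = 821/500 = 1.642 bits/symbol.

1.642 bits/symbol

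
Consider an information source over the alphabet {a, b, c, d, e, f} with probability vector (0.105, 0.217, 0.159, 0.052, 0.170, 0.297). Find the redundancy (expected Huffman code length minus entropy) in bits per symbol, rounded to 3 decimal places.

0.055 bits

Entropy H = −Σ p log₂ p ≈ 2.4181 bits.
Huffman merges: 13/250+21/200→157/1000; 157/1000+159/1000→79/250; 17/100+217/1000→387/1000; 297/1000+79/250→613/1000; 387/1000+613/1000→1. L = 2473/1000 ≈ 2.4730.
L − H = 2.4730 − 2.4181 = 0.055 bits.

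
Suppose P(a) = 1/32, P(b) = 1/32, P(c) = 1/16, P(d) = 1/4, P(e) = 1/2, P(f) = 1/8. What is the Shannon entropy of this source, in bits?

Each probability is a power of 1/2, so log₂(1/p) is an integer.
H = Σ p·log₂(1/p) = 1/32·5 + 1/32·5 + 1/16·4 + 1/4·2 + 1/2·1 + 1/8·3 = 1.9375 bits.

1.9375 bits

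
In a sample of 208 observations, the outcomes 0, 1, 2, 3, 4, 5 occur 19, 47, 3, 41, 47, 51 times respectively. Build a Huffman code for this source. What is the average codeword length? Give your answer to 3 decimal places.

Probabilities are the counts divided by 208.
Repeatedly combine the two least-probable nodes; the expected code length is the sum of the merged weights.
merge 3/208 + 19/208 → 11/104
merge 11/104 + 41/208 → 63/208
merge 47/208 + 47/208 → 47/104
merge 51/208 + 63/208 → 57/104
merge 47/104 + 57/104 → 1
L = 11/104 + 63/208 + 47/104 + 57/104 + 1 = 501/208 ≈ 2.409 bits/symbol.

2.409 bits/symbol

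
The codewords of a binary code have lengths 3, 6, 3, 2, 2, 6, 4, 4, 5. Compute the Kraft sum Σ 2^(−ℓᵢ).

With common denominator 2^6 = 64: Σ 2^(−ℓᵢ) = 8/64 + 1/64 + 8/64 + 16/64 + 16/64 + 1/64 + 4/64 + 4/64 + 2/64 = 60/64 = 0.9375.

0.9375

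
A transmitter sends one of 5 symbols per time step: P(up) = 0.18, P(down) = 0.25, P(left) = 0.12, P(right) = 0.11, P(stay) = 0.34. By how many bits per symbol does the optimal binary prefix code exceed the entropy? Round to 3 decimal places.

Entropy H = −Σ p log₂ p ≈ 2.1918 bits.
Huffman merges: 11/100+3/25→23/100; 9/50+23/100→41/100; 1/4+17/50→59/100; 41/100+59/100→1. L = 223/100 ≈ 2.2300.
L − H = 2.2300 − 2.1918 = 0.038 bits.

0.038 bits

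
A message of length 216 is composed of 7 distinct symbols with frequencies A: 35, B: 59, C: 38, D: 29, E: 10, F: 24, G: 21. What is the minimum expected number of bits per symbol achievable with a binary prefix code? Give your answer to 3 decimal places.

2.694 bits/symbol

Probabilities are the counts divided by 216.
Repeatedly combine the two least-probable nodes; the expected code length is the sum of the merged weights.
merge 5/108 + 7/72 → 31/216
merge 1/9 + 29/216 → 53/216
merge 31/216 + 35/216 → 11/36
merge 19/108 + 53/216 → 91/216
merge 59/216 + 11/36 → 125/216
merge 91/216 + 125/216 → 1
L = 31/216 + 53/216 + 11/36 + 91/216 + 125/216 + 1 = 97/36 ≈ 2.694 bits/symbol.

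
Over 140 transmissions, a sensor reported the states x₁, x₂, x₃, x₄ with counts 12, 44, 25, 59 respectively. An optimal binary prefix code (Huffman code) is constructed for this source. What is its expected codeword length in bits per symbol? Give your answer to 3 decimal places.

1.843 bits/symbol

Probabilities are the counts divided by 140.
Repeatedly combine the two least-probable nodes; the expected code length is the sum of the merged weights.
merge 3/35 + 5/28 → 37/140
merge 37/140 + 11/35 → 81/140
merge 59/140 + 81/140 → 1
L = 37/140 + 81/140 + 1 = 129/70 ≈ 1.843 bits/symbol.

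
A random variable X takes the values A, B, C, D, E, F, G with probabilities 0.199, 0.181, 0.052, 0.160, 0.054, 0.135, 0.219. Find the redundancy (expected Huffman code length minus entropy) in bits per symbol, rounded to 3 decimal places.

0.036 bits

Entropy H = −Σ p log₂ p ≈ 2.6519 bits.
Huffman merges: 13/250+27/500→53/500; 53/500+27/200→241/1000; 4/25+181/1000→341/1000; 199/1000+219/1000→209/500; 241/1000+341/1000→291/500; 209/500+291/500→1. L = 336/125 ≈ 2.6880.
L − H = 2.6880 − 2.6519 = 0.036 bits.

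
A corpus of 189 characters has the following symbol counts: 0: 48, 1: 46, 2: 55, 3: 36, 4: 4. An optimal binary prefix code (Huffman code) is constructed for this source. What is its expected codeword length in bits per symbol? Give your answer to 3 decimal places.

Probabilities are the counts divided by 189.
Repeatedly combine the two least-probable nodes; the expected code length is the sum of the merged weights.
merge 4/189 + 4/21 → 40/189
merge 40/189 + 46/189 → 86/189
merge 16/63 + 55/189 → 103/189
merge 86/189 + 103/189 → 1
L = 40/189 + 86/189 + 103/189 + 1 = 418/189 ≈ 2.212 bits/symbol.

2.212 bits/symbol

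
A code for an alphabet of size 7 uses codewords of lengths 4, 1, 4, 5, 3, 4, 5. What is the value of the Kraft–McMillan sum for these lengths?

0.875

With common denominator 2^5 = 32: Σ 2^(−ℓᵢ) = 2/32 + 16/32 + 2/32 + 1/32 + 4/32 + 2/32 + 1/32 = 28/32 = 0.875.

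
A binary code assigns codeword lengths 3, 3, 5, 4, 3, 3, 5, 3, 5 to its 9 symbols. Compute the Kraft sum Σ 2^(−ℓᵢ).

With common denominator 2^5 = 32: Σ 2^(−ℓᵢ) = 4/32 + 4/32 + 1/32 + 2/32 + 4/32 + 4/32 + 1/32 + 4/32 + 1/32 = 25/32 = 0.78125.

0.78125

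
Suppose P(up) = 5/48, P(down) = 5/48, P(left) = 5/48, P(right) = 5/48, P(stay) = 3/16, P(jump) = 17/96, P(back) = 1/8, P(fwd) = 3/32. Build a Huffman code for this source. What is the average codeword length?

3 bits/symbol

Repeatedly combine the two least-probable nodes; the expected code length is the sum of the merged weights.
merge 3/32 + 5/48 → 19/96
merge 5/48 + 5/48 → 5/24
merge 5/48 + 1/8 → 11/48
merge 17/96 + 3/16 → 35/96
merge 19/96 + 5/24 → 13/32
merge 11/48 + 35/96 → 19/32
merge 13/32 + 19/32 → 1
L = 19/96 + 5/24 + 11/48 + 35/96 + 13/32 + 19/32 + 1 = 3 bits/symbol.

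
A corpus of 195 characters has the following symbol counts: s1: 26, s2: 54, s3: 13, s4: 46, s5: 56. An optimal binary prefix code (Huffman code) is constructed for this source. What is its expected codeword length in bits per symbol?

2.2 bits/symbol

Probabilities are the counts divided by 195.
Repeatedly combine the two least-probable nodes; the expected code length is the sum of the merged weights.
merge 1/15 + 2/15 → 1/5
merge 1/5 + 46/195 → 17/39
merge 18/65 + 56/195 → 22/39
merge 17/39 + 22/39 → 1
L = 1/5 + 17/39 + 22/39 + 1 = 11/5 = 2.2 bits/symbol.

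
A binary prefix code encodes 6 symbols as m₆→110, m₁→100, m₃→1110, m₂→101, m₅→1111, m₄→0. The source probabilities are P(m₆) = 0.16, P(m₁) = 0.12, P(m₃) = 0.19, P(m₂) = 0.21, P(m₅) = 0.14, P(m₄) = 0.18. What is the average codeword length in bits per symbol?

L̄ = Σ pᵢ·ℓᵢ = 0.16·3 + 0.12·3 + 0.19·4 + 0.21·3 + 0.14·4 + 0.18·1 = 2.97 bits/symbol.

2.97 bits/symbol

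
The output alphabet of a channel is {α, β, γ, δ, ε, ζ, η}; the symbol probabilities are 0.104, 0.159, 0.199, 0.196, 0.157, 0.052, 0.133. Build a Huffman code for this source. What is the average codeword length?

2.761 bits/symbol

Repeatedly combine the two least-probable nodes; the expected code length is the sum of the merged weights.
merge 13/250 + 13/125 → 39/250
merge 133/1000 + 39/250 → 289/1000
merge 157/1000 + 159/1000 → 79/250
merge 49/250 + 199/1000 → 79/200
merge 289/1000 + 79/250 → 121/200
merge 79/200 + 121/200 → 1
L = 39/250 + 289/1000 + 79/250 + 79/200 + 121/200 + 1 = 2761/1000 = 2.761 bits/symbol.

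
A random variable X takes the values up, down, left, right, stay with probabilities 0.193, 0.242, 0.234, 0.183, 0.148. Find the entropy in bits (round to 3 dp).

2.300 bits

H = −Σ pᵢ log₂ pᵢ.
−0.193·log₂(0.193) = 0.4581
−0.242·log₂(0.242) = 0.4954
−0.234·log₂(0.234) = 0.4903
−0.183·log₂(0.183) = 0.4484
−0.148·log₂(0.148) = 0.4079
Sum ≈ 2.3000 → 2.300 bits.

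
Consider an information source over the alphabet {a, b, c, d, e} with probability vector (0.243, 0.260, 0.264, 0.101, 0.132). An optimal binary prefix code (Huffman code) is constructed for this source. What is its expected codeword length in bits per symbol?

2.233 bits/symbol

Repeatedly combine the two least-probable nodes; the expected code length is the sum of the merged weights.
merge 101/1000 + 33/250 → 233/1000
merge 233/1000 + 243/1000 → 119/250
merge 13/50 + 33/125 → 131/250
merge 119/250 + 131/250 → 1
L = 233/1000 + 119/250 + 131/250 + 1 = 2233/1000 = 2.233 bits/symbol.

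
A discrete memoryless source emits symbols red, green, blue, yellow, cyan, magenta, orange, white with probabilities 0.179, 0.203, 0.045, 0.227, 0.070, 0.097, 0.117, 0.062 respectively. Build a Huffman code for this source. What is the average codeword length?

2.844 bits/symbol

Repeatedly combine the two least-probable nodes; the expected code length is the sum of the merged weights.
merge 9/200 + 31/500 → 107/1000
merge 7/100 + 97/1000 → 167/1000
merge 107/1000 + 117/1000 → 28/125
merge 167/1000 + 179/1000 → 173/500
merge 203/1000 + 28/125 → 427/1000
merge 227/1000 + 173/500 → 573/1000
merge 427/1000 + 573/1000 → 1
L = 107/1000 + 167/1000 + 28/125 + 173/500 + 427/1000 + 573/1000 + 1 = 711/250 = 2.844 bits/symbol.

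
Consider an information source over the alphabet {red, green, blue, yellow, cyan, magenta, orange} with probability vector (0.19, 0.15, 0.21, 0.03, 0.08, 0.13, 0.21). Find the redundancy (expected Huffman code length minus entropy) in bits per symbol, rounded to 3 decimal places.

Entropy H = −Σ p log₂ p ≈ 2.6373 bits.
Huffman merges: 3/100+2/25→11/100; 11/100+13/100→6/25; 3/20+19/100→17/50; 21/100+21/100→21/50; 6/25+17/50→29/50; 21/50+29/50→1. L = 269/100 ≈ 2.6900.
L − H = 2.6900 − 2.6373 = 0.053 bits.

0.053 bits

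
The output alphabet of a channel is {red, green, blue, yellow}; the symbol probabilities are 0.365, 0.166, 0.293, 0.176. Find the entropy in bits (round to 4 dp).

1.9208 bits

H = −Σ pᵢ log₂ pᵢ.
−0.365·log₂(0.365) = 0.5307
−0.166·log₂(0.166) = 0.4301
−0.293·log₂(0.293) = 0.5189
−0.176·log₂(0.176) = 0.4411
Sum ≈ 1.9208 → 1.9208 bits.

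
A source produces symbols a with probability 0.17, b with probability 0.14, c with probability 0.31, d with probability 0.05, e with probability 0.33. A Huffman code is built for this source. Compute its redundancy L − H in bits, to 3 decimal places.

Entropy H = −Σ p log₂ p ≈ 2.0994 bits.
Huffman merges: 1/20+7/50→19/100; 17/100+19/100→9/25; 31/100+33/100→16/25; 9/25+16/25→1. L = 219/100 ≈ 2.1900.
L − H = 2.1900 − 2.0994 = 0.091 bits.

0.091 bits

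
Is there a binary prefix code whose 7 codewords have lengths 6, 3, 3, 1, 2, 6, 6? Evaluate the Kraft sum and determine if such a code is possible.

With common denominator 2^6 = 64: Σ 2^(−ℓᵢ) = 1/64 + 8/64 + 8/64 + 32/64 + 16/64 + 1/64 + 1/64 = 67/64 = 1.046875.
Kraft's inequality requires Σ ≤ 1; here Σ = 1.046875 > 1, so no such prefix code exists.

1.046875; no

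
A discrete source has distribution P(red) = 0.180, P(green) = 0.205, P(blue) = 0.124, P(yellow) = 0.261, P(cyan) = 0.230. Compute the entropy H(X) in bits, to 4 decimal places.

H = −Σ pᵢ log₂ pᵢ.
−0.180·log₂(0.180) = 0.4453
−0.205·log₂(0.205) = 0.4687
−0.124·log₂(0.124) = 0.3734
−0.261·log₂(0.261) = 0.5058
−0.230·log₂(0.230) = 0.4877
Sum ≈ 2.2809 → 2.2809 bits.

2.2809 bits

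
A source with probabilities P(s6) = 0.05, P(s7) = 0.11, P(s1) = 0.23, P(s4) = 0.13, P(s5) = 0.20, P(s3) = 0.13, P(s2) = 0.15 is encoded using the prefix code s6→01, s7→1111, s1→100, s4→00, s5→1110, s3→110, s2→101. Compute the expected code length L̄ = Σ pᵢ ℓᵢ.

3.13 bits/symbol

L̄ = Σ pᵢ·ℓᵢ = 0.05·2 + 0.11·4 + 0.23·3 + 0.13·2 + 0.20·4 + 0.13·3 + 0.15·3 = 3.13 bits/symbol.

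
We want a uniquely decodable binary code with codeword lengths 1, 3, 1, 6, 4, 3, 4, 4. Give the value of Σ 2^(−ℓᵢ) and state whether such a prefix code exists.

1.453125; no

With common denominator 2^6 = 64: Σ 2^(−ℓᵢ) = 32/64 + 8/64 + 32/64 + 1/64 + 4/64 + 8/64 + 4/64 + 4/64 = 93/64 = 1.453125.
Kraft's inequality requires Σ ≤ 1; here Σ = 1.453125 > 1, so no such prefix code exists.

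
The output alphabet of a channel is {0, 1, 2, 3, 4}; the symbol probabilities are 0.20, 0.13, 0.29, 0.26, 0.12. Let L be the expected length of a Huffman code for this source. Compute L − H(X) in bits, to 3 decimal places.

0.013 bits

Entropy H = −Σ p log₂ p ≈ 2.2373 bits.
Huffman merges: 3/25+13/100→1/4; 1/5+1/4→9/20; 13/50+29/100→11/20; 9/20+11/20→1. L = 9/4 ≈ 2.2500.
L − H = 2.2500 − 2.2373 = 0.013 bits.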